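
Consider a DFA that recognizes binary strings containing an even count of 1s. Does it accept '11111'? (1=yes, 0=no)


DFA has 2 states: q_even (start, accept=yes) and q_odd
Processing string '11111' character by character:
  Position 0: read '1', 1-count=1 -> q_odd
  Position 1: read '1', 1-count=2 -> q_even
  Position 2: read '1', 1-count=3 -> q_odd
  Position 3: read '1', 1-count=4 -> q_even
  Position 4: read '1', 1-count=5 -> q_odd
Final state: q_odd, total 1s = 5 (odd); the DFA requires an even count -> reject

0


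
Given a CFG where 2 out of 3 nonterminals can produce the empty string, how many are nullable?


Nonterminals: {S, A, B}
A nonterminal is nullable if it can derive epsilon
Counting nullable nonterminals: 2
Total nullable = 2

2


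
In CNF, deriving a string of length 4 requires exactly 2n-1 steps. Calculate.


Chomsky Normal Form derivation:
String length n = 4
Each step either:
  - Splits a nonterminal into two (n-1 such steps)
  - Converts a nonterminal to terminal (n such steps)
Total = (n-1) + n = 2n - 1
= 2(4) - 1
= 8 - 1
= 7

7


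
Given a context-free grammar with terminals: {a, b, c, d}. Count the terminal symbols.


Terminal symbols: a, b, c, d
Counting each: a (#1), b (#2), c (#3), d (#4)
Total = 4

4


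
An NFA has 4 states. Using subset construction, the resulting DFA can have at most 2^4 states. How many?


NFA has 4 states
Subset construction: each DFA state = subset of NFA states
Maximum subsets = 2^4
2^4 = 16

16


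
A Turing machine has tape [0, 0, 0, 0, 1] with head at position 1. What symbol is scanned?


Tape: [0, 0, 0, 0, 1]
Positions: 0 1 2 3 4
Values:    0 0 0 0 1
Head at position 1
tape[1] = 0

0


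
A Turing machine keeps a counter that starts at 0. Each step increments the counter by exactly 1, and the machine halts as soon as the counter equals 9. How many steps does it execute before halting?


Counter starts at 0. Counting sequence:
  Step 1: counter = 1
  Step 2: counter = 2
  Step 3: counter = 3
  Step 4: counter = 4
  Step 5: counter = 5
  Step 6: counter = 6
  ...
  Step 9: counter = 9
Counter reached 9 -> halt
Total steps = 9

9


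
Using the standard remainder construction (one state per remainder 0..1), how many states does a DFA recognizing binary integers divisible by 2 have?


Divisibility by 2 is tracked via the remainder mod 2: 0, 1, ..., 1
The construction assigns one state to each remainder
Number of remainders = 2

2


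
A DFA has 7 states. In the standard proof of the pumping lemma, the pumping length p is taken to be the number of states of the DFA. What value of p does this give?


Pumping lemma for regular languages (standard proof):
Take p = |Q|, the number of DFA states.
Any string of length >= |Q| passes through |Q|+1 states while reading its first |Q| symbols,
so by pigeonhole some state repeats, giving the loop that can be pumped.
Here |Q| = 7
Therefore the proof uses p = 7

7


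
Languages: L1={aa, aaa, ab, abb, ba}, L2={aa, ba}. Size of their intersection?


L1 = {aa, aaa, ab, abb, ba}
L2 = {aa, ba}
Checking each string in L1 against L2:
  'aa': in L2? Yes
  'aaa': in L2? No
  'ab': in L2? No
  'abb': in L2? No
  'ba': in L2? Yes
Intersection = {aa, ba}
|L1 ∩ L2| = 2

2


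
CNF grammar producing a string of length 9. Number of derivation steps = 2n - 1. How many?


Chomsky Normal Form derivation:
String length n = 9
Each step either:
  - Splits a nonterminal into two (n-1 such steps)
  - Converts a nonterminal to terminal (n such steps)
Total = (n-1) + n = 2n - 1
= 2(9) - 1
= 18 - 1
= 17

17


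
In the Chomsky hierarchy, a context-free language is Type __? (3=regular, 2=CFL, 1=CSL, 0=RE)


Chomsky hierarchy levels:
  Type 3: Regular (DFA/NFA/regex)
  Type 2: Context-free (PDA)
  Type 1: Context-sensitive
  Type 0: Recursively enumerable (TM)
'context-free' corresponds to Type 2

2


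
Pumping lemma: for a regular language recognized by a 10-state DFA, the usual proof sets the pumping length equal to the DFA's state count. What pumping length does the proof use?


Pumping lemma for regular languages (standard proof):
Take p = |Q|, the number of DFA states.
Any string of length >= |Q| passes through |Q|+1 states while reading its first |Q| symbols,
so by pigeonhole some state repeats, giving the loop that can be pumped.
Here |Q| = 10
Therefore the proof uses p = 10

10


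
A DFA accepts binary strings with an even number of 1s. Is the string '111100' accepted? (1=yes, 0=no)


DFA has 2 states: q_even (start, accept=yes) and q_odd
Processing string '111100' character by character:
  Position 0: read '1', 1-count=1 -> q_odd
  Position 1: read '1', 1-count=2 -> q_even
  Position 2: read '1', 1-count=3 -> q_odd
  Position 3: read '1', 1-count=4 -> q_even
  Position 4: read '0', 1-count=4 -> q_even (no change)
  Position 5: read '0', 1-count=4 -> q_even (no change)
Final state: q_even, total 1s = 4 (even); the DFA requires an even count -> accept

1


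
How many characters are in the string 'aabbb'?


String: 'aabbb'
Counting characters:
  'a' appears 2 time(s)
  'b' appears 3 time(s)
Total length = 2 + 3 = 5

5


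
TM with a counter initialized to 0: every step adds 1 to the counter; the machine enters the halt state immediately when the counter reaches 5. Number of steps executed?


Counter starts at 0. Counting sequence:
  Step 1: counter = 1
  Step 2: counter = 2
  Step 3: counter = 3
  Step 4: counter = 4
  Step 5: counter = 5
Counter reached 5 -> halt
Total steps = 5

5


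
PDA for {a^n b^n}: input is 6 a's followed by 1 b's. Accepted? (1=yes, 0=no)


Language requires equal numbers of a's and b's
PDA pushes for each 'a', pops for each 'b'
Number of a's = 6
Number of b's = 1
6 != 1 -> Reject

0


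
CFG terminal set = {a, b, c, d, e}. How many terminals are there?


Terminal symbols: a, b, c, d, e
Counting each: a (#1), b (#2), c (#3), d (#4), e (#5)
Total = 5

5


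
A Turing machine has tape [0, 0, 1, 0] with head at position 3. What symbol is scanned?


Tape: [0, 0, 1, 0]
Positions: 0 1 2 3
Values:    0 0 1 0
Head at position 3
tape[3] = 0

0


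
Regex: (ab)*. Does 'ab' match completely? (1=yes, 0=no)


Pattern: (ab)*
String: 'ab'
Pattern requires: zero or more repetitions of 'ab'
Pairs: ['ab']
All pairs are 'ab'? Yes
Result: 1

1


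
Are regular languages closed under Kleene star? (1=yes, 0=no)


Regular languages are closed under:
- Union (DFA product construction)
- Intersection (DFA product construction)
- Complement (swap accept/reject states)
- Concatenation (NFA construction)
- Kleene star (NFA construction)
Kleene star is in this list
Therefore: closed

1


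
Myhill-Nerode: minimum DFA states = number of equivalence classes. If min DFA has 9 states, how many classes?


Myhill-Nerode theorem:
Number of equivalence classes = number of states in minimal DFA
Minimal DFA states = 9
Therefore equivalence classes = 9

9


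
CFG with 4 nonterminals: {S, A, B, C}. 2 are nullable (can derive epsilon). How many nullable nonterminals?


Nonterminals: {S, A, B, C}
A nonterminal is nullable if it can derive epsilon
Counting nullable nonterminals: 2
Total nullable = 2

2


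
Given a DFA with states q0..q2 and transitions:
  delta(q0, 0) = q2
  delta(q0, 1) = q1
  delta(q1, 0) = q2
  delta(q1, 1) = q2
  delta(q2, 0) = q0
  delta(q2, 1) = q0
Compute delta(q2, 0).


Looking up transition function:
delta(q2, 0) in the table
Row: q2, Column: 0
Result: q0

q0


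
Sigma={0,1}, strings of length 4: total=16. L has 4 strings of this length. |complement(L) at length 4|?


Alphabet: {0,1}
String length: 4
Total strings of length 4 = 2^4 = 16
Strings in L = 4
Complement = total - |L|
= 16 - 4
= 12

12


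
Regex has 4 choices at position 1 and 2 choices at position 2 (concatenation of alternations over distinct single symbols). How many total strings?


First group: 4 alternatives
Second group: 2 alternatives
Concatenation: each choice from group 1 pairs with each from group 2
Total = 4 x 2 = 8

8


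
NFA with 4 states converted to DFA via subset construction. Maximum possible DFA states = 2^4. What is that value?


NFA has 4 states
Subset construction: each DFA state = subset of NFA states
Maximum subsets = 2^4
2^4 = 16

16


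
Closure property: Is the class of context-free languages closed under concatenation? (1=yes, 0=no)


CFL closure properties:
  Closed under: union, concatenation, Kleene star
  NOT closed under: intersection, complement
Operation 'concatenation' is in closed list -> Yes (closed)

1


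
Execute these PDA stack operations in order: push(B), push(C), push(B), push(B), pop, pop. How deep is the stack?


Tracing stack operations:
  push(B) -> stack = [B], depth=1
  push(C) -> stack = [B,C], depth=2
  push(B) -> stack = [B,C,B], depth=3
  push(B) -> stack = [B,C,B,B], depth=4
  pop -> removed B, stack = [B,C,B], depth=3
  pop -> removed B, stack = [B,C], depth=2
Final depth = 2

2


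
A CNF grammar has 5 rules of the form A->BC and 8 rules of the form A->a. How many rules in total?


CNF allows two rule forms:
  A -> BC (binary): 5 rules
  A -> a (terminal): 8 rules
Total = 5 + 8 = 13

13


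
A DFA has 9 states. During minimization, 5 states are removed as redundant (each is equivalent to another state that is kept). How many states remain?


Original DFA: 9 states
Redundant states removed: 5
Minimized states = original - removed
= 9 - 5
= 4

4


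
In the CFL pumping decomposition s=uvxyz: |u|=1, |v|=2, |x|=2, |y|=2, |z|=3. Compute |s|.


|s| = |u| + |v| + |x| + |y| + |z|
= 1 + 2 + 2 + 2 + 3
= 3 + 2 + 5
= 5 + 5
= 10

10


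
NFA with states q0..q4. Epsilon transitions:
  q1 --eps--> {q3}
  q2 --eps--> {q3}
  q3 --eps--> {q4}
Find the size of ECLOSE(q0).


Starting from q0
Initialize closure = {q0}
q0 has no outgoing epsilon transitions -> nothing to add
Final closure: {q0}
Size = 1

1


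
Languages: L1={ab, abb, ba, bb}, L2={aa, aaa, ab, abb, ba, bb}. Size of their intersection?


L1 = {ab, abb, ba, bb}
L2 = {aa, aaa, ab, abb, ba, bb}
Checking each string in L1 against L2:
  'ab': in L2? Yes
  'abb': in L2? Yes
  'ba': in L2? Yes
  'bb': in L2? Yes
Intersection = {ab, abb, ba, bb}
|L1 ∩ L2| = 4

4


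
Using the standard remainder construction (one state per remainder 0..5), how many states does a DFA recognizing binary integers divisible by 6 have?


Divisibility by 6 is tracked via the remainder mod 6: 0, 1, ..., 5
The construction assigns one state to each remainder
Number of remainders = 6

6


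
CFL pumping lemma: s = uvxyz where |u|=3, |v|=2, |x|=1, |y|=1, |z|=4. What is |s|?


|s| = |u| + |v| + |x| + |y| + |z|
= 3 + 2 + 1 + 1 + 4
= 5 + 1 + 5
= 6 + 5
= 11

11


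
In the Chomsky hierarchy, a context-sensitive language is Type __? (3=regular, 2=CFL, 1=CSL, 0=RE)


Chomsky hierarchy levels:
  Type 3: Regular (DFA/NFA/regex)
  Type 2: Context-free (PDA)
  Type 1: Context-sensitive
  Type 0: Recursively enumerable (TM)
'context-sensitive' corresponds to Type 1

1


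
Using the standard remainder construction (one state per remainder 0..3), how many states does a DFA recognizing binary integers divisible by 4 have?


Divisibility by 4 is tracked via the remainder mod 4: 0, 1, ..., 3
The construction assigns one state to each remainder
Number of remainders = 4

4


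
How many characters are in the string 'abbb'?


String: 'abbb'
Counting characters:
  'a' appears 1 time(s)
  'b' appears 3 time(s)
Total length = 1 + 3 = 4

4


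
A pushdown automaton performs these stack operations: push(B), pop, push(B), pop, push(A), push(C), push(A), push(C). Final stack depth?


Tracing stack operations:
  push(B) -> stack = [B], depth=1
  pop -> removed B, stack = [], depth=0
  push(B) -> stack = [B], depth=1
  pop -> removed B, stack = [], depth=0
  push(A) -> stack = [A], depth=1
  push(C) -> stack = [A,C], depth=2
  push(A) -> stack = [A,C,A], depth=3
  push(C) -> stack = [A,C,A,C], depth=4
Final depth = 4

4


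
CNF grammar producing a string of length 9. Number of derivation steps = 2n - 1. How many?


Chomsky Normal Form derivation:
String length n = 9
Each step either:
  - Splits a nonterminal into two (n-1 such steps)
  - Converts a nonterminal to terminal (n such steps)
Total = (n-1) + n = 2n - 1
= 2(9) - 1
= 18 - 1
= 17

17


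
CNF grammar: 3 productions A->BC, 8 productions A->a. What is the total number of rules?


CNF allows two rule forms:
  A -> BC (binary): 3 rules
  A -> a (terminal): 8 rules
Total = 3 + 8 = 11

11


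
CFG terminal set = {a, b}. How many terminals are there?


Terminal symbols: a, b
Counting each: a (#1), b (#2)
Total = 2

2


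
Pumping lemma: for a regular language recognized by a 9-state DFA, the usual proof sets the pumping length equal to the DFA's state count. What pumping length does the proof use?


Pumping lemma for regular languages (standard proof):
Take p = |Q|, the number of DFA states.
Any string of length >= |Q| passes through |Q|+1 states while reading its first |Q| symbols,
so by pigeonhole some state repeats, giving the loop that can be pumped.
Here |Q| = 9
Therefore the proof uses p = 9

9


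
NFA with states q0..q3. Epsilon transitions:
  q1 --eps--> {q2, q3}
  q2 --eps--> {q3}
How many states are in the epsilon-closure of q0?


Starting from q0
Initialize closure = {q0}
q0 has no outgoing epsilon transitions -> nothing to add
Final closure: {q0}
Size = 1

1


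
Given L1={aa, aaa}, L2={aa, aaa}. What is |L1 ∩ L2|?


L1 = {aa, aaa}
L2 = {aa, aaa}
Checking each string in L1 against L2:
  'aa': in L2? Yes
  'aaa': in L2? Yes
Intersection = {aa, aaa}
|L1 ∩ L2| = 2

2


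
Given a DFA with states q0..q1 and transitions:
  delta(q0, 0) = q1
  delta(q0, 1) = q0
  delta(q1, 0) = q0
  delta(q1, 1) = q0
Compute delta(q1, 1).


Looking up transition function:
delta(q1, 1) in the table
Row: q1, Column: 1
Result: q0

q0


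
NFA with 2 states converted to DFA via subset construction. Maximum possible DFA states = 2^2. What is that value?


NFA has 2 states
Subset construction: each DFA state = subset of NFA states
Maximum subsets = 2^2
2^2 = 4

4


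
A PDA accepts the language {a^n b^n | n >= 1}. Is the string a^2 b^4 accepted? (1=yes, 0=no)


Language requires equal numbers of a's and b's
PDA pushes for each 'a', pops for each 'b'
Number of a's = 2
Number of b's = 4
2 != 4 -> Reject

0


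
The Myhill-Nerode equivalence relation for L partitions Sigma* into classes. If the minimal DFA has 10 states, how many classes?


Myhill-Nerode theorem:
Number of equivalence classes = number of states in minimal DFA
Minimal DFA states = 10
Therefore equivalence classes = 10

10


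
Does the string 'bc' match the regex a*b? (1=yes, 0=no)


Pattern: a*b
String: 'bc'
Pattern requires: zero or more 'a's followed by exactly one 'b'
Found 0 leading 'a's
Remaining: 'bc'
Remaining is not 'b' -> no match
Result: 0

0


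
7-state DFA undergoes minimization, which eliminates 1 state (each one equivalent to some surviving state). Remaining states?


Original DFA: 7 states
Redundant states removed: 1
Minimized states = original - removed
= 7 - 1
= 6

6


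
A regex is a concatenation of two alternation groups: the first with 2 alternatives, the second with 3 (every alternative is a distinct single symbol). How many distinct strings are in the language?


First group: 2 alternatives
Second group: 3 alternatives
Concatenation: each choice from group 1 pairs with each from group 2
Total = 2 x 3 = 6

6


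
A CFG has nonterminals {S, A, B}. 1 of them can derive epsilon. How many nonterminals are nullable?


Nonterminals: {S, A, B}
A nonterminal is nullable if it can derive epsilon
Counting nullable nonterminals: 1
Total nullable = 1

1


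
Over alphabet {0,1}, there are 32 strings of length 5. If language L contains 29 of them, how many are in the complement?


Alphabet: {0,1}
String length: 5
Total strings of length 5 = 2^5 = 32
Strings in L = 29
Complement = total - |L|
= 32 - 29
= 3

3


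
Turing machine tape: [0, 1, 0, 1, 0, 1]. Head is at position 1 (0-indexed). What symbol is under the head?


Tape: [0, 1, 0, 1, 0, 1]
Positions: 0 1 2 3 4 5
Values:    0 1 0 1 0 1
Head at position 1
tape[1] = 1

1


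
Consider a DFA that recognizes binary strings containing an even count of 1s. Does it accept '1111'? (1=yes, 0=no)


DFA has 2 states: q_even (start, accept=yes) and q_odd
Processing string '1111' character by character:
  Position 0: read '1', 1-count=1 -> q_odd
  Position 1: read '1', 1-count=2 -> q_even
  Position 2: read '1', 1-count=3 -> q_odd
  Position 3: read '1', 1-count=4 -> q_even
Final state: q_even, total 1s = 4 (even); the DFA requires an even count -> accept

1


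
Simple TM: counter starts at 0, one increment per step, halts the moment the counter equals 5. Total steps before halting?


Counter starts at 0. Counting sequence:
  Step 1: counter = 1
  Step 2: counter = 2
  Step 3: counter = 3
  Step 4: counter = 4
  Step 5: counter = 5
Counter reached 5 -> halt
Total steps = 5

5


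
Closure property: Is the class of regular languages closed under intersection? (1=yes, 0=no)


Regular languages are closed under all standard operations:
- Union: Yes (product construction)
- Intersection: Yes (product construction)
- Complement: Yes (swap accept/reject)
- Concatenation: Yes (NFA construction)
Operation: intersection -> Closed

1


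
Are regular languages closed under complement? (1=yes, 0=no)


Regular languages are closed under:
- Union (DFA product construction)
- Intersection (DFA product construction)
- Complement (swap accept/reject states)
- Concatenation (NFA construction)
- Kleene star (NFA construction)
complement is in this list
Therefore: closed

1


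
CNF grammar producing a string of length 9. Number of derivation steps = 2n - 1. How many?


Chomsky Normal Form derivation:
String length n = 9
Each step either:
  - Splits a nonterminal into two (n-1 such steps)
  - Converts a nonterminal to terminal (n such steps)
Total = (n-1) + n = 2n - 1
= 2(9) - 1
= 18 - 1
= 17

17


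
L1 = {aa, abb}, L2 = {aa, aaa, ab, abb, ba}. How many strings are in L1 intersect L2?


L1 = {aa, abb}
L2 = {aa, aaa, ab, abb, ba}
Checking each string in L1 against L2:
  'aa': in L2? Yes
  'abb': in L2? Yes
Intersection = {aa, abb}
|L1 ∩ L2| = 2

2


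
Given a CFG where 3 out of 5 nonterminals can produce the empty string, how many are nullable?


Nonterminals: {S, A, B, C, D}
A nonterminal is nullable if it can derive epsilon
Counting nullable nonterminals: 3
Total nullable = 3

3


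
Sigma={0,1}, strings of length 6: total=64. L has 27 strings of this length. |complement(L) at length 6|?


Alphabet: {0,1}
String length: 6
Total strings of length 6 = 2^6 = 64
Strings in L = 27
Complement = total - |L|
= 64 - 27
= 37

37


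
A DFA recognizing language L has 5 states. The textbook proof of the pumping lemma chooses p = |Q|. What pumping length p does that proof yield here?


Pumping lemma for regular languages (standard proof):
Take p = |Q|, the number of DFA states.
Any string of length >= |Q| passes through |Q|+1 states while reading its first |Q| symbols,
so by pigeonhole some state repeats, giving the loop that can be pumped.
Here |Q| = 5
Therefore the proof uses p = 5

5


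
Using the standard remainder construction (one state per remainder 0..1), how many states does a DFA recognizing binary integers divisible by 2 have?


Divisibility by 2 is tracked via the remainder mod 2: 0, 1, ..., 1
The construction assigns one state to each remainder
Number of remainders = 2

2


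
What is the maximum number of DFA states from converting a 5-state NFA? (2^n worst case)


NFA has 5 states
Subset construction: each DFA state = subset of NFA states
Maximum subsets = 2^5
2^5 = 32

32


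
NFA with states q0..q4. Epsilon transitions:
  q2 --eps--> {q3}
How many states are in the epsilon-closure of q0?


Starting from q0
Initialize closure = {q0}
q0 has no outgoing epsilon transitions -> nothing to add
Final closure: {q0}
Size = 1

1


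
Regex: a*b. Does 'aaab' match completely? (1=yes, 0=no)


Pattern: a*b
String: 'aaab'
Pattern requires: zero or more 'a's followed by exactly one 'b'
Found 3 leading 'a's
Remaining: 'b'
Remaining is exactly 'b' -> match
Result: 1

1


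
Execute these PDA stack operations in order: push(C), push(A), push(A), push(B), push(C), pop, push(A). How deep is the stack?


Tracing stack operations:
  push(C) -> stack = [C], depth=1
  push(A) -> stack = [C,A], depth=2
  push(A) -> stack = [C,A,A], depth=3
  push(B) -> stack = [C,A,A,B], depth=4
  push(C) -> stack = [C,A,A,B,C], depth=5
  pop -> removed C, stack = [C,A,A,B], depth=4
  push(A) -> stack = [C,A,A,B,A], depth=5
Final depth = 5

5


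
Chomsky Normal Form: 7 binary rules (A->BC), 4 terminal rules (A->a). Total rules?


CNF allows two rule forms:
  A -> BC (binary): 7 rules
  A -> a (terminal): 4 rules
Total = 7 + 4 = 11

11


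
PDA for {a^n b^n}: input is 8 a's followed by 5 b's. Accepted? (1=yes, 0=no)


Language requires equal numbers of a's and b's
PDA pushes for each 'a', pops for each 'b'
Number of a's = 8
Number of b's = 5
8 != 5 -> Reject

0


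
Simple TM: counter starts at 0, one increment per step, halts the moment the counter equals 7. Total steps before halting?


Counter starts at 0. Counting sequence:
  Step 1: counter = 1
  Step 2: counter = 2
  Step 3: counter = 3
  Step 4: counter = 4
  Step 5: counter = 5
  Step 6: counter = 6
  Step 7: counter = 7
Counter reached 7 -> halt
Total steps = 7

7


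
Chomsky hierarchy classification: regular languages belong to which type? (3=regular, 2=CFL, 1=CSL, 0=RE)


Chomsky hierarchy levels:
  Type 3: Regular (DFA/NFA/regex)
  Type 2: Context-free (PDA)
  Type 1: Context-sensitive
  Type 0: Recursively enumerable (TM)
'regular' corresponds to Type 3

3


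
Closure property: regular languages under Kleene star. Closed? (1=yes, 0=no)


Regular languages are closed under:
- Union (DFA product construction)
- Intersection (DFA product construction)
- Complement (swap accept/reject states)
- Concatenation (NFA construction)
- Kleene star (NFA construction)
Kleene star is in this list
Therefore: closed

1


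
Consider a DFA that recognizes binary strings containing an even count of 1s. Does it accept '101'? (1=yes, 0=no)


DFA has 2 states: q_even (start, accept=yes) and q_odd
Processing string '101' character by character:
  Position 0: read '1', 1-count=1 -> q_odd
  Position 1: read '0', 1-count=1 -> q_odd (no change)
  Position 2: read '1', 1-count=2 -> q_even
Final state: q_even, total 1s = 2 (even); the DFA requires an even count -> accept

1


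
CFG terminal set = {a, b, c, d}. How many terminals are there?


Terminal symbols: a, b, c, d
Counting each: a (#1), b (#2), c (#3), d (#4)
Total = 4

4


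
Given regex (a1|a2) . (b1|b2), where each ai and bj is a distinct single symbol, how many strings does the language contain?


First group: 2 alternatives
Second group: 2 alternatives
Concatenation: each choice from group 1 pairs with each from group 2
Total = 2 x 2 = 4

4


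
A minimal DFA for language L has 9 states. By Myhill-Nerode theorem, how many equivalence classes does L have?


Myhill-Nerode theorem:
Number of equivalence classes = number of states in minimal DFA
Minimal DFA states = 9
Therefore equivalence classes = 9

9


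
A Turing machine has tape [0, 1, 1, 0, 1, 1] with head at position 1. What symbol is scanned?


Tape: [0, 1, 1, 0, 1, 1]
Positions: 0 1 2 3 4 5
Values:    0 1 1 0 1 1
Head at position 1
tape[1] = 1

1


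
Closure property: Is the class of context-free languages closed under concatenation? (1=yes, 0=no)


CFL closure properties:
  Closed under: union, concatenation, Kleene star
  NOT closed under: intersection, complement
Operation 'concatenation' is in closed list -> Yes (closed)

1


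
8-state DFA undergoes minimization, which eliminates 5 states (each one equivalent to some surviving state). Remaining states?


Original DFA: 8 states
Redundant states removed: 5
Minimized states = original - removed
= 8 - 5
= 3

3


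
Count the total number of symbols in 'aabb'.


String: 'aabb'
Counting characters:
  'a' appears 2 time(s)
  'b' appears 2 time(s)
Total length = 2 + 2 = 4

4


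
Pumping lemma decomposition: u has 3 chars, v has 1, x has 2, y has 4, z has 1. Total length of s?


|s| = |u| + |v| + |x| + |y| + |z|
= 3 + 1 + 2 + 4 + 1
= 4 + 2 + 5
= 6 + 5
= 11

11


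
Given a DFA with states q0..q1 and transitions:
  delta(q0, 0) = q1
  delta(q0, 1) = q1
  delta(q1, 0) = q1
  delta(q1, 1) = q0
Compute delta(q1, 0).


Looking up transition function:
delta(q1, 0) in the table
Row: q1, Column: 0
Result: q1

q1


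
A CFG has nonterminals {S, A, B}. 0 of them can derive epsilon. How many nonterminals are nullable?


Nonterminals: {S, A, B}
A nonterminal is nullable if it can derive epsilon
Counting nullable nonterminals: 0
Total nullable = 0

0


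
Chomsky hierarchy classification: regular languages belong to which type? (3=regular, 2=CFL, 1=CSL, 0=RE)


Chomsky hierarchy levels:
  Type 3: Regular (DFA/NFA/regex)
  Type 2: Context-free (PDA)
  Type 1: Context-sensitive
  Type 0: Recursively enumerable (TM)
'regular' corresponds to Type 3

3


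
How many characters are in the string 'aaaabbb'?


String: 'aaaabbb'
Counting characters:
  'a' appears 4 time(s)
  'b' appears 3 time(s)
Total length = 4 + 3 = 7

7


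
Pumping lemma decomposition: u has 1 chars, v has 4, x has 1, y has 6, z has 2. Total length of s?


|s| = |u| + |v| + |x| + |y| + |z|
= 1 + 4 + 1 + 6 + 2
= 5 + 1 + 8
= 6 + 8
= 14

14


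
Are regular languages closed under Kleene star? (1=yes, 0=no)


Regular languages are closed under:
- Union (DFA product construction)
- Intersection (DFA product construction)
- Complement (swap accept/reject states)
- Concatenation (NFA construction)
- Kleene star (NFA construction)
Kleene star is in this list
Therefore: closed

1


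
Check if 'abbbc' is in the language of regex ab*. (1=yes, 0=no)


Pattern: ab*
String: 'abbbc'
Pattern requires: exactly one 'a' followed by zero or more 'b's
First char is 'a' -> OK
Rest 'bbbc': all b's? No
Result: 0

0


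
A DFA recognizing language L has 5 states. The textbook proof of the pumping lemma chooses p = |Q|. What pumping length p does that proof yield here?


Pumping lemma for regular languages (standard proof):
Take p = |Q|, the number of DFA states.
Any string of length >= |Q| passes through |Q|+1 states while reading its first |Q| symbols,
so by pigeonhole some state repeats, giving the loop that can be pumped.
Here |Q| = 5
Therefore the proof uses p = 5

5


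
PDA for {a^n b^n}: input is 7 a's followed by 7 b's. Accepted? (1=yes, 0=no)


Language requires equal numbers of a's and b's
PDA pushes for each 'a', pops for each 'b'
Number of a's = 7
Number of b's = 7
7 == 7 -> Accept

1


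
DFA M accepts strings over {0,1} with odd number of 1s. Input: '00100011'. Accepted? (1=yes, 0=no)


DFA has 2 states: q_even (start, accept=no) and q_odd
Processing string '00100011' character by character:
  Position 0: read '0', 1-count=0 -> q_even (no change)
  Position 1: read '0', 1-count=0 -> q_even (no change)
  Position 2: read '1', 1-count=1 -> q_odd
  Position 3: read '0', 1-count=1 -> q_odd (no change)
  Position 4: read '0', 1-count=1 -> q_odd (no change)
  Position 5: read '0', 1-count=1 -> q_odd (no change)
  Position 6: read '1', 1-count=2 -> q_even
  Position 7: read '1', 1-count=3 -> q_odd
Final state: q_odd, total 1s = 3 (odd); the DFA requires an odd count -> accept

1


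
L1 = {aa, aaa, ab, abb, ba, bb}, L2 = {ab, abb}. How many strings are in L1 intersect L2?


L1 = {aa, aaa, ab, abb, ba, bb}
L2 = {ab, abb}
Checking each string in L1 against L2:
  'aa': in L2? No
  'aaa': in L2? No
  'ab': in L2? Yes
  'abb': in L2? Yes
  'ba': in L2? No
  'bb': in L2? No
Intersection = {ab, abb}
|L1 ∩ L2| = 2

2


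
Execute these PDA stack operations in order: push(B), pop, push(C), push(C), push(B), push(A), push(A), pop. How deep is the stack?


Tracing stack operations:
  push(B) -> stack = [B], depth=1
  pop -> removed B, stack = [], depth=0
  push(C) -> stack = [C], depth=1
  push(C) -> stack = [C,C], depth=2
  push(B) -> stack = [C,C,B], depth=3
  push(A) -> stack = [C,C,B,A], depth=4
  push(A) -> stack = [C,C,B,A,A], depth=5
  pop -> removed A, stack = [C,C,B,A], depth=4
Final depth = 4

4


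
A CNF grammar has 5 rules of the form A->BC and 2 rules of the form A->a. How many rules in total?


CNF allows two rule forms:
  A -> BC (binary): 5 rules
  A -> a (terminal): 2 rules
Total = 5 + 2 = 7

7


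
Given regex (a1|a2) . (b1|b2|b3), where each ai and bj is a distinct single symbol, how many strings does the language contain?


First group: 2 alternatives
Second group: 3 alternatives
Concatenation: each choice from group 1 pairs with each from group 2
Total = 2 x 3 = 6

6


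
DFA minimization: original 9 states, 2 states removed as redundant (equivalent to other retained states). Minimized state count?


Original DFA: 9 states
Redundant states removed: 2
Minimized states = original - removed
= 9 - 2
= 7

7


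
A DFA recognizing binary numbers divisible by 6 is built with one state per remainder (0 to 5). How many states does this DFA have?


Divisibility by 6 is tracked via the remainder mod 6: 0, 1, ..., 5
The construction assigns one state to each remainder
Number of remainders = 6

6


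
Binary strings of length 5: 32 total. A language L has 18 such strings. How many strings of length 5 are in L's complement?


Alphabet: {0,1}
String length: 5
Total strings of length 5 = 2^5 = 32
Strings in L = 18
Complement = total - |L|
= 32 - 18
= 14

14


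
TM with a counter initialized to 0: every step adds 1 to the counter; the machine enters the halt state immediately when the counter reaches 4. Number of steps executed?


Counter starts at 0. Counting sequence:
  Step 1: counter = 1
  Step 2: counter = 2
  Step 3: counter = 3
  Step 4: counter = 4
Counter reached 4 -> halt
Total steps = 4

4


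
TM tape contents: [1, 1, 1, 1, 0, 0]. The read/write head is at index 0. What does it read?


Tape: [1, 1, 1, 1, 0, 0]
Positions: 0 1 2 3 4 5
Values:    1 1 1 1 0 0
Head at position 0
tape[0] = 1

1


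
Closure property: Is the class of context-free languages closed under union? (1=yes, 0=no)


CFL closure properties:
  Closed under: union, concatenation, Kleene star
  NOT closed under: intersection, complement
Operation 'union' is in closed list -> Yes (closed)

1


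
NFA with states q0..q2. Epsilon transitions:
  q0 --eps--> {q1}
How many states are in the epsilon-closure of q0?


Starting from q0
Initialize closure = {q0}
Follow epsilon from q0 -> add q1
Final closure: {q0, q1}
Size = 2

2


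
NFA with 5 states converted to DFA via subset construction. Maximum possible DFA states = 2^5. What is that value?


NFA has 5 states
Subset construction: each DFA state = subset of NFA states
Maximum subsets = 2^5
2^5 = 32

32


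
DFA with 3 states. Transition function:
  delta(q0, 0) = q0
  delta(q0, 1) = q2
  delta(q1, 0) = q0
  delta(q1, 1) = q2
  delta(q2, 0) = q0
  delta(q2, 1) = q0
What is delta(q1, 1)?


Looking up transition function:
delta(q1, 1) in the table
Row: q1, Column: 1
Result: q2

q2


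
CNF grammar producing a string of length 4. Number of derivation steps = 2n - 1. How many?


Chomsky Normal Form derivation:
String length n = 4
Each step either:
  - Splits a nonterminal into two (n-1 such steps)
  - Converts a nonterminal to terminal (n such steps)
Total = (n-1) + n = 2n - 1
= 2(4) - 1
= 8 - 1
= 7

7


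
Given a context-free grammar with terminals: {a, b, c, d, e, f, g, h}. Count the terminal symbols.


Terminal symbols: a, b, c, d, e, f, g, h
Counting each: a (#1), b (#2), c (#3), d (#4), e (#5), f (#6), g (#7), h (#8)
Total = 8

8


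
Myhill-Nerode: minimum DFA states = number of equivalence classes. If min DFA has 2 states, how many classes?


Myhill-Nerode theorem:
Number of equivalence classes = number of states in minimal DFA
Minimal DFA states = 2
Therefore equivalence classes = 2

2


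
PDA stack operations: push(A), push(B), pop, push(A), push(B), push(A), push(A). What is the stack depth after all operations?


Tracing stack operations:
  push(A) -> stack = [A], depth=1
  push(B) -> stack = [A,B], depth=2
  pop -> removed B, stack = [A], depth=1
  push(A) -> stack = [A,A], depth=2
  push(B) -> stack = [A,A,B], depth=3
  push(A) -> stack = [A,A,B,A], depth=4
  push(A) -> stack = [A,A,B,A,A], depth=5
Final depth = 5

5


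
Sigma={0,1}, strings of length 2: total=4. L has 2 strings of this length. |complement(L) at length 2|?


Alphabet: {0,1}
String length: 2
Total strings of length 2 = 2^2 = 4
Strings in L = 2
Complement = total - |L|
= 4 - 2
= 2

2


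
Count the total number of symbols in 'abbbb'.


String: 'abbbb'
Counting characters:
  'a' appears 1 time(s)
  'b' appears 4 time(s)
Total length = 1 + 4 = 5

5


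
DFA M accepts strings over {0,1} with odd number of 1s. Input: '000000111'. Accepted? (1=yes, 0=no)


DFA has 2 states: q_even (start, accept=no) and q_odd
Processing string '000000111' character by character:
  Position 0: read '0', 1-count=0 -> q_even (no change)
  Position 1: read '0', 1-count=0 -> q_even (no change)
  Position 2: read '0', 1-count=0 -> q_even (no change)
  Position 3: read '0', 1-count=0 -> q_even (no change)
  Position 4: read '0', 1-count=0 -> q_even (no change)
  Position 5: read '0', 1-count=0 -> q_even (no change)
  Position 6: read '1', 1-count=1 -> q_odd
  Position 7: read '1', 1-count=2 -> q_even
  Position 8: read '1', 1-count=3 -> q_odd
Final state: q_odd, total 1s = 3 (odd); the DFA requires an odd count -> accept

1


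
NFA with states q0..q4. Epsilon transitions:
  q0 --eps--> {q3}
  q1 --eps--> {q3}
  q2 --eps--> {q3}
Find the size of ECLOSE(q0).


Starting from q0
Initialize closure = {q0}
Follow epsilon from q0 -> add q3
Final closure: {q0, q3}
Size = 2

2


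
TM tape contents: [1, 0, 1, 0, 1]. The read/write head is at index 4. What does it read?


Tape: [1, 0, 1, 0, 1]
Positions: 0 1 2 3 4
Values:    1 0 1 0 1
Head at position 4
tape[4] = 1

1


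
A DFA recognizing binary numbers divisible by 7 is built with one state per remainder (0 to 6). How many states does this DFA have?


Divisibility by 7 is tracked via the remainder mod 7: 0, 1, ..., 6
The construction assigns one state to each remainder
Number of remainders = 7

7


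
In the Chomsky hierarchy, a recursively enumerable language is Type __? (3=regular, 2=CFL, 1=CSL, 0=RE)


Chomsky hierarchy levels:
  Type 3: Regular (DFA/NFA/regex)
  Type 2: Context-free (PDA)
  Type 1: Context-sensitive
  Type 0: Recursively enumerable (TM)
'recursively enumerable' corresponds to Type 0

0


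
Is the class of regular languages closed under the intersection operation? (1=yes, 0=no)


Regular languages are closed under:
- Union (DFA product construction)
- Intersection (DFA product construction)
- Complement (swap accept/reject states)
- Concatenation (NFA construction)
- Kleene star (NFA construction)
intersection is in this list
Therefore: closed

1


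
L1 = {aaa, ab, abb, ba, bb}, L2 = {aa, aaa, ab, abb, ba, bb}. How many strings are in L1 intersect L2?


L1 = {aaa, ab, abb, ba, bb}
L2 = {aa, aaa, ab, abb, ba, bb}
Checking each string in L1 against L2:
  'aaa': in L2? Yes
  'ab': in L2? Yes
  'abb': in L2? Yes
  'ba': in L2? Yes
  'bb': in L2? Yes
Intersection = {aaa, ab, abb, ba, bb}
|L1 ∩ L2| = 5

5


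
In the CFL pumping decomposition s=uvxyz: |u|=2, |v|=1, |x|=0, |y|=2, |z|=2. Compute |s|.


|s| = |u| + |v| + |x| + |y| + |z|
= 2 + 1 + 0 + 2 + 2
= 3 + 0 + 4
= 3 + 4
= 7

7


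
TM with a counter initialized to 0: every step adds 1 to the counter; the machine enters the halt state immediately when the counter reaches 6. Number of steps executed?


Counter starts at 0. Counting sequence:
  Step 1: counter = 1
  Step 2: counter = 2
  Step 3: counter = 3
  Step 4: counter = 4
  Step 5: counter = 5
  Step 6: counter = 6
Counter reached 6 -> halt
Total steps = 6

6


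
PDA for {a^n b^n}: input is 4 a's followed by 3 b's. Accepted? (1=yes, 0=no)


Language requires equal numbers of a's and b's
PDA pushes for each 'a', pops for each 'b'
Number of a's = 4
Number of b's = 3
4 != 3 -> Reject

0


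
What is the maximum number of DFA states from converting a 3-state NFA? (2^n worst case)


NFA has 3 states
Subset construction: each DFA state = subset of NFA states
Maximum subsets = 2^3
2^3 = 8

8


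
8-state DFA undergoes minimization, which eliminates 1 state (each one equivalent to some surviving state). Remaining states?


Original DFA: 8 states
Redundant states removed: 1
Minimized states = original - removed
= 8 - 1
= 7

7


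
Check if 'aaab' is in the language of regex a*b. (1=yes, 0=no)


Pattern: a*b
String: 'aaab'
Pattern requires: zero or more 'a's followed by exactly one 'b'
Found 3 leading 'a's
Remaining: 'b'
Remaining is exactly 'b' -> match
Result: 1

1


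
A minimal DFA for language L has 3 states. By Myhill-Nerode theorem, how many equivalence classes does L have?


Myhill-Nerode theorem:
Number of equivalence classes = number of states in minimal DFA
Minimal DFA states = 3
Therefore equivalence classes = 3

3


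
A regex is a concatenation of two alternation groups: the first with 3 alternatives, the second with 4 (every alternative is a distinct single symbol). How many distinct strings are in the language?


First group: 3 alternatives
Second group: 4 alternatives
Concatenation: each choice from group 1 pairs with each from group 2
Total = 3 x 4 = 12

12


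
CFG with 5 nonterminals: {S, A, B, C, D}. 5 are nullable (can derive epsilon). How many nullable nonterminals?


Nonterminals: {S, A, B, C, D}
A nonterminal is nullable if it can derive epsilon
Counting nullable nonterminals: 5
Total nullable = 5

5


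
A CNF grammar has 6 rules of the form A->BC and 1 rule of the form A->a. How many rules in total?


CNF allows two rule forms:
  A -> BC (binary): 6 rules
  A -> a (terminal): 1 rule
Total = 6 + 1 = 7

7


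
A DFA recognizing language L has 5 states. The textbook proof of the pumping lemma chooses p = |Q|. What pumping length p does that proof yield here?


Pumping lemma for regular languages (standard proof):
Take p = |Q|, the number of DFA states.
Any string of length >= |Q| passes through |Q|+1 states while reading its first |Q| symbols,
so by pigeonhole some state repeats, giving the loop that can be pumped.
Here |Q| = 5
Therefore the proof uses p = 5

5


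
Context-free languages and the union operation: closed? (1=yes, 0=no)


CFL closure properties:
  Closed under: union, concatenation, Kleene star
  NOT closed under: intersection, complement
Operation 'union' is in closed list -> Yes (closed)

1


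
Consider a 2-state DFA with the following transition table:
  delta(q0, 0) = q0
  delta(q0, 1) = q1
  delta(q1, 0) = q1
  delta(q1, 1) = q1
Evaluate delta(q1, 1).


Looking up transition function:
delta(q1, 1) in the table
Row: q1, Column: 1
Result: q1

q1


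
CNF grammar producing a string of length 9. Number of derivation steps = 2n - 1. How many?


Chomsky Normal Form derivation:
String length n = 9
Each step either:
  - Splits a nonterminal into two (n-1 such steps)
  - Converts a nonterminal to terminal (n such steps)
Total = (n-1) + n = 2n - 1
= 2(9) - 1
= 18 - 1
= 17

17


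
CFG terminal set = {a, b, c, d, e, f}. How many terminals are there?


Terminal symbols: a, b, c, d, e, f
Counting each: a (#1), b (#2), c (#3), d (#4), e (#5), f (#6)
Total = 6

6
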